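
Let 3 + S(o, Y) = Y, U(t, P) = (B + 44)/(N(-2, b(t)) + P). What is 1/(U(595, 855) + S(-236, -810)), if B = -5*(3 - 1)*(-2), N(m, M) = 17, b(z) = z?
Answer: -109/88609 ≈ -0.0012301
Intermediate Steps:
B = 20 (B = -5*2*(-2) = -10*(-2) = 20)
U(t, P) = 64/(17 + P) (U(t, P) = (20 + 44)/(17 + P) = 64/(17 + P))
S(o, Y) = -3 + Y
1/(U(595, 855) + S(-236, -810)) = 1/(64/(17 + 855) + (-3 - 810)) = 1/(64/872 - 813) = 1/(64*(1/872) - 813) = 1/(8/109 - 813) = 1/(-88609/109) = -109/88609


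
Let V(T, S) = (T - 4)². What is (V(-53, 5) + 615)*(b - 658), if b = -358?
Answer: -3925824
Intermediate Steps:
V(T, S) = (-4 + T)²
(V(-53, 5) + 615)*(b - 658) = ((-4 - 53)² + 615)*(-358 - 658) = ((-57)² + 615)*(-1016) = (3249 + 615)*(-1016) = 3864*(-1016) = -3925824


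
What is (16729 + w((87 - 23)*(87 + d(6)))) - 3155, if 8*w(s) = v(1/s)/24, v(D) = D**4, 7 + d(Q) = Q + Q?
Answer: 3132422096518473842689/230766325071347712 ≈ 13574.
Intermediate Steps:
d(Q) = -7 + 2*Q (d(Q) = -7 + (Q + Q) = -7 + 2*Q)
w(s) = 1/(192*s**4) (w(s) = ((1/s)**4/24)/8 = ((1/24)/s**4)/8 = (1/(24*s**4))/8 = 1/(192*s**4))
(16729 + w((87 - 23)*(87 + d(6)))) - 3155 = (16729 + 1/(192*((87 - 23)*(87 + (-7 + 2*6)))**4)) - 3155 = (16729 + 1/(192*(64*(87 + (-7 + 12)))**4)) - 3155 = (16729 + 1/(192*(64*(87 + 5))**4)) - 3155 = (16729 + 1/(192*(64*92)**4)) - 3155 = (16729 + (1/192)/5888**4) - 3155 = (16729 + (1/192)*(1/1201907943079936)) - 3155 = (16729 + 1/230766325071347712) - 3155 = 3860489852118575874049/230766325071347712 - 3155 = 3132422096518473842689/230766325071347712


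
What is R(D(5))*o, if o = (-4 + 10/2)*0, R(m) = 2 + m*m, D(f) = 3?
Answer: 0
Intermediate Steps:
R(m) = 2 + m²
o = 0 (o = (-4 + 10*(½))*0 = (-4 + 5)*0 = 1*0 = 0)
R(D(5))*o = (2 + 3²)*0 = (2 + 9)*0 = 11*0 = 0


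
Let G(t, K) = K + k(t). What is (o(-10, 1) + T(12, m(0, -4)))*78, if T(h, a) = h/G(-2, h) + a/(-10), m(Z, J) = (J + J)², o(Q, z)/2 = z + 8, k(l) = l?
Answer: 4992/5 ≈ 998.40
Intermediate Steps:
o(Q, z) = 16 + 2*z (o(Q, z) = 2*(z + 8) = 2*(8 + z) = 16 + 2*z)
G(t, K) = K + t
m(Z, J) = 4*J² (m(Z, J) = (2*J)² = 4*J²)
T(h, a) = -a/10 + h/(-2 + h) (T(h, a) = h/(h - 2) + a/(-10) = h/(-2 + h) + a*(-⅒) = h/(-2 + h) - a/10 = -a/10 + h/(-2 + h))
(o(-10, 1) + T(12, m(0, -4)))*78 = ((16 + 2*1) + (12 - 4*(-4)²*(-2 + 12)/10)/(-2 + 12))*78 = ((16 + 2) + (12 - ⅒*4*16*10)/10)*78 = (18 + (12 - ⅒*64*10)/10)*78 = (18 + (12 - 64)/10)*78 = (18 + (⅒)*(-52))*78 = (18 - 26/5)*78 = (64/5)*78 = 4992/5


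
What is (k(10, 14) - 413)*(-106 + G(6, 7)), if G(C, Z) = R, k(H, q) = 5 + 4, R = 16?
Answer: 36360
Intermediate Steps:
k(H, q) = 9
G(C, Z) = 16
(k(10, 14) - 413)*(-106 + G(6, 7)) = (9 - 413)*(-106 + 16) = -404*(-90) = 36360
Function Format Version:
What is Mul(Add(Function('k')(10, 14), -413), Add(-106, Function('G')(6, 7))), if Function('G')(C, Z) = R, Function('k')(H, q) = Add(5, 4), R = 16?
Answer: 36360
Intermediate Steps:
Function('k')(H, q) = 9
Function('G')(C, Z) = 16
Mul(Add(Function('k')(10, 14), -413), Add(-106, Function('G')(6, 7))) = Mul(Add(9, -413), Add(-106, 16)) = Mul(-404, -90) = 36360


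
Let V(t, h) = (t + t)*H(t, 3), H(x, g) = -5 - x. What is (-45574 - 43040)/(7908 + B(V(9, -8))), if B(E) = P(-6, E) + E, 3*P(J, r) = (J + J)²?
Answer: -4923/428 ≈ -11.502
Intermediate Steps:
P(J, r) = 4*J²/3 (P(J, r) = (J + J)²/3 = (2*J)²/3 = (4*J²)/3 = 4*J²/3)
V(t, h) = 2*t*(-5 - t) (V(t, h) = (t + t)*(-5 - t) = (2*t)*(-5 - t) = 2*t*(-5 - t))
B(E) = 48 + E (B(E) = (4/3)*(-6)² + E = (4/3)*36 + E = 48 + E)
(-45574 - 43040)/(7908 + B(V(9, -8))) = (-45574 - 43040)/(7908 + (48 - 2*9*(5 + 9))) = -88614/(7908 + (48 - 2*9*14)) = -88614/(7908 + (48 - 252)) = -88614/(7908 - 204) = -88614/7704 = -88614*1/7704 = -4923/428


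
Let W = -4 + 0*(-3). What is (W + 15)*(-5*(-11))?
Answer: 605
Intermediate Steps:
W = -4 (W = -4 + 0 = -4)
(W + 15)*(-5*(-11)) = (-4 + 15)*(-5*(-11)) = 11*55 = 605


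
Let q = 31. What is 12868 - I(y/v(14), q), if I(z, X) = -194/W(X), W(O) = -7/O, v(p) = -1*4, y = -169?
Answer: 84062/7 ≈ 12009.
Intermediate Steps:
v(p) = -4
I(z, X) = 194*X/7 (I(z, X) = -194*(-X/7) = -(-194)*X/7 = 194*X/7)
12868 - I(y/v(14), q) = 12868 - 194*31/7 = 12868 - 1*6014/7 = 12868 - 6014/7 = 84062/7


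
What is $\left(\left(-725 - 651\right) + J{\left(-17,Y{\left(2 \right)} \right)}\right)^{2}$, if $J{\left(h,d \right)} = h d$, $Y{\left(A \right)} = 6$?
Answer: $2184484$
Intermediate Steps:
$J{\left(h,d \right)} = d h$
$\left(\left(-725 - 651\right) + J{\left(-17,Y{\left(2 \right)} \right)}\right)^{2} = \left(\left(-725 - 651\right) + 6 \left(-17\right)\right)^{2} = \left(\left(-725 - 651\right) - 102\right)^{2} = \left(-1376 - 102\right)^{2} = \left(-1478\right)^{2} = 2184484$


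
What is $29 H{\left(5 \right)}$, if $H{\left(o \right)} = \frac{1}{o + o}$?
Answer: $\frac{29}{10} \approx 2.9$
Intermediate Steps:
$H{\left(o \right)} = \frac{1}{2 o}$
$29 H{\left(5 \right)} = 29 \frac{1}{2 \cdot 5} = 29 \cdot \frac{1}{2} \cdot \frac{1}{5} = 29 \cdot \frac{1}{10} = \frac{29}{10}$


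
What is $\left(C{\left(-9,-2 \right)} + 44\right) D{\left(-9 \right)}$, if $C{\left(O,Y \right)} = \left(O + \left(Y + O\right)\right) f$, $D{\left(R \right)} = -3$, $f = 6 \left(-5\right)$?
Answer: $-1932$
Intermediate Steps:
$f = -30$
$C{\left(O,Y \right)} = - 60 O - 30 Y$ ($C{\left(O,Y \right)} = \left(O + \left(Y + O\right)\right) \left(-30\right) = \left(O + \left(O + Y\right)\right) \left(-30\right) = \left(Y + 2 O\right) \left(-30\right) = - 60 O - 30 Y$)
$\left(C{\left(-9,-2 \right)} + 44\right) D{\left(-9 \right)} = \left(\left(\left(-60\right) \left(-9\right) - -60\right) + 44\right) \left(-3\right) = \left(\left(540 + 60\right) + 44\right) \left(-3\right) = \left(600 + 44\right) \left(-3\right) = 644 \left(-3\right) = -1932$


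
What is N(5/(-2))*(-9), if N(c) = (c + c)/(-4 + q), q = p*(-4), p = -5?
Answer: 45/16 ≈ 2.8125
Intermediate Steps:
q = 20 (q = -5*(-4) = 20)
N(c) = c/8 (N(c) = (c + c)/(-4 + 20) = (2*c)/16 = (2*c)*(1/16) = c/8)
N(5/(-2))*(-9) = ((5/(-2))/8)*(-9) = ((5*(-1/2))/8)*(-9) = ((1/8)*(-5/2))*(-9) = -5/16*(-9) = 45/16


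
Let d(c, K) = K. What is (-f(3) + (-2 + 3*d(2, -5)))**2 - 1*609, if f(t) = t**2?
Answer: 67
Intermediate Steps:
(-f(3) + (-2 + 3*d(2, -5)))**2 - 1*609 = (-1*3**2 + (-2 + 3*(-5)))**2 - 1*609 = (-1*9 + (-2 - 15))**2 - 609 = (-9 - 17)**2 - 609 = (-26)**2 - 609 = 676 - 609 = 67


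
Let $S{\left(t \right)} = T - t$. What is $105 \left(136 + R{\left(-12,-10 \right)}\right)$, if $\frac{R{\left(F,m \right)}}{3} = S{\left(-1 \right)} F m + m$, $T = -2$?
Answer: $-26670$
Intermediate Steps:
$S{\left(t \right)} = -2 - t$
$R{\left(F,m \right)} = 3 m - 3 F m$ ($R{\left(F,m \right)} = 3 \left(\left(-2 - -1\right) F m + m\right) = 3 \left(\left(-2 + 1\right) F m + m\right) = 3 \left(- F m + m\right) = 3 \left(m - F m\right) = 3 m - 3 F m$)
$105 \left(136 + R{\left(-12,-10 \right)}\right) = 105 \left(136 + 3 \left(-10\right) \left(1 - -12\right)\right) = 105 \left(136 + 3 \left(-10\right) \left(1 + 12\right)\right) = 105 \left(136 + 3 \left(-10\right) 13\right) = 105 \left(136 - 390\right) = 105 \left(-254\right) = -26670$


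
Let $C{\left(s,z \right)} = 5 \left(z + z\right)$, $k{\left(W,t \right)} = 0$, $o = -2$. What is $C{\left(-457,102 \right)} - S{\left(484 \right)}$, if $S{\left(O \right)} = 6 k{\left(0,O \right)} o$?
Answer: $1020$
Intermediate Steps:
$C{\left(s,z \right)} = 10 z$ ($C{\left(s,z \right)} = 5 \cdot 2 z = 10 z$)
$S{\left(O \right)} = 0$ ($S{\left(O \right)} = 6 \cdot 0 \left(-2\right) = 0 \left(-2\right) = 0$)
$C{\left(-457,102 \right)} - S{\left(484 \right)} = 10 \cdot 102 - 0 = 1020 + 0 = 1020$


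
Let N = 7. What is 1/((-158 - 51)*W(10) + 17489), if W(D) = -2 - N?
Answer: 1/19370 ≈ 5.1626e-5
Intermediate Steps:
W(D) = -9 (W(D) = -2 - 1*7 = -2 - 7 = -9)
1/((-158 - 51)*W(10) + 17489) = 1/((-158 - 51)*(-9) + 17489) = 1/(-209*(-9) + 17489) = 1/(1881 + 17489) = 1/19370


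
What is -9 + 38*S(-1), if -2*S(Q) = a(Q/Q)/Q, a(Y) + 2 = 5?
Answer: 48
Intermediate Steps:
a(Y) = 3 (a(Y) = -2 + 5 = 3)
S(Q) = -3/(2*Q)
-9 + 38*S(-1) = -9 + 38*(-3/2/(-1)) = -9 + 38*(-3/2*(-1)) = -9 + 38*(3/2) = -9 + 57 = 48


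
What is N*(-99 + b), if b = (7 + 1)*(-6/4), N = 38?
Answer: -4218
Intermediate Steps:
b = -12 (b = 8*(-6*1/4) = 8*(-3/2) = -12)
N*(-99 + b) = 38*(-99 - 12) = 38*(-111) = -4218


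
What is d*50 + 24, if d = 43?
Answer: 2174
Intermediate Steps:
d*50 + 24 = 43*50 + 24 = 2150 + 24 = 2174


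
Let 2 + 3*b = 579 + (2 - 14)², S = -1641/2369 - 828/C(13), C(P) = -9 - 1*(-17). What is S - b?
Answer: -4897093/14214 ≈ -344.53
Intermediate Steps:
C(P) = 8 (C(P) = -9 + 17 = 8)
S = -493665/4738 (S = -1641/2369 - 828/8 = -1641*1/2369 - 828*⅛ = -1641/2369 - 207/2 = -493665/4738 ≈ -104.19)
b = 721/3 (b = -⅔ + (579 + (2 - 14)²)/3 = -⅔ + (579 + (-12)²)/3 = -⅔ + (579 + 144)/3 = -⅔ + (⅓)*723 = -⅔ + 241 = 721/3 ≈ 240.33)
S - b = -493665/4738 - 1*721/3 = -493665/4738 - 721/3 = -4897093/14214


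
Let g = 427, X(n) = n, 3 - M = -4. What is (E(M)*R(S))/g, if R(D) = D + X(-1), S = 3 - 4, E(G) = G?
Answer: -2/61 ≈ -0.032787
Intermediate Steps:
M = 7 (M = 3 - 1*(-4) = 3 + 4 = 7)
S = -1
R(D) = -1 + D (R(D) = D - 1 = -1 + D)
(E(M)*R(S))/g = (7*(-1 - 1))/427 = (7*(-2))*(1/427) = -14*1/427 = -2/61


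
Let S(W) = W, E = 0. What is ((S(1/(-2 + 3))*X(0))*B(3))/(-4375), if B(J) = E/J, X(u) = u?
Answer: 0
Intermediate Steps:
B(J) = 0 (B(J) = 0/J = 0)
((S(1/(-2 + 3))*X(0))*B(3))/(-4375) = ((0/(-2 + 3))*0)/(-4375) = ((0/1)*0)*(-1/4375) = ((1*0)*0)*(-1/4375) = (0*0)*(-1/4375) = 0*(-1/4375) = 0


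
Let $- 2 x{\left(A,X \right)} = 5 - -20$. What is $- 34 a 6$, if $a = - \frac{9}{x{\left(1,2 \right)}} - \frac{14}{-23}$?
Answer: $- \frac{155856}{575} \approx -271.05$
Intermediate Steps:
$x{\left(A,X \right)} = - \frac{25}{2}$ ($x{\left(A,X \right)} = - \frac{5 - -20}{2} = - \frac{5 + 20}{2} = \left(- \frac{1}{2}\right) 25 = - \frac{25}{2}$)
$a = \frac{764}{575}$ ($a = - \frac{9}{- \frac{25}{2}} - \frac{14}{-23} = \left(-9\right) \left(- \frac{2}{25}\right) - - \frac{14}{23} = \frac{18}{25} + \frac{14}{23} = \frac{764}{575} \approx 1.3287$)
$- 34 a 6 = \left(-34\right) \frac{764}{575} \cdot 6 = \left(- \frac{25976}{575}\right) 6 = - \frac{155856}{575}$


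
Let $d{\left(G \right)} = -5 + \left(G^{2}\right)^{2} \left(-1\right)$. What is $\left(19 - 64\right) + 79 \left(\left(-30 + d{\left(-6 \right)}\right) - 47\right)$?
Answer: $-108907$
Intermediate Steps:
$d{\left(G \right)} = -5 - G^{4}$ ($d{\left(G \right)} = -5 + G^{4} \left(-1\right) = -5 - G^{4}$)
$\left(19 - 64\right) + 79 \left(\left(-30 + d{\left(-6 \right)}\right) - 47\right) = \left(19 - 64\right) + 79 \left(\left(-30 - 1301\right) - 47\right) = -45 + 79 \left(\left(-30 - 1301\right) - 47\right) = -45 + 79 \left(-1331 - 47\right) = -45 + 79 \left(-1378\right) = -45 - 108862 = -108907$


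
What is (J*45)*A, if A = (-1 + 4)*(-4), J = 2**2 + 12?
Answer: -8640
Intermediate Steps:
J = 16 (J = 4 + 12 = 16)
A = -12 (A = 3*(-4) = -12)
(J*45)*A = (16*45)*(-12) = 720*(-12) = -8640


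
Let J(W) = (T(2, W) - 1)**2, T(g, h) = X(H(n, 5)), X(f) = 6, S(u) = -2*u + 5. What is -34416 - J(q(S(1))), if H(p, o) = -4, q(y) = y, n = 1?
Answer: -34441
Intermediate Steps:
S(u) = 5 - 2*u
T(g, h) = 6
J(W) = 25 (J(W) = (6 - 1)**2 = 5**2 = 25)
-34416 - J(q(S(1))) = -34416 - 1*25 = -34416 - 25 = -34441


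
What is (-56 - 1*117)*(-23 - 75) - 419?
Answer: 16535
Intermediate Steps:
(-56 - 1*117)*(-23 - 75) - 419 = (-56 - 117)*(-98) - 419 = -173*(-98) - 419 = 16954 - 419 = 16535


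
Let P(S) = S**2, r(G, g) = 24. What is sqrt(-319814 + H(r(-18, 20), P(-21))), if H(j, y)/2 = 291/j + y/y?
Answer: I*sqrt(1279151)/2 ≈ 565.5*I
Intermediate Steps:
H(j, y) = 2 + 582/j (H(j, y) = 2*(291/j + y/y) = 2*(291/j + 1) = 2*(1 + 291/j) = 2 + 582/j)
sqrt(-319814 + H(r(-18, 20), P(-21))) = sqrt(-319814 + (2 + 582/24)) = sqrt(-319814 + (2 + 582*(1/24))) = sqrt(-319814 + (2 + 97/4)) = sqrt(-319814 + 105/4) = sqrt(-1279151/4) = I*sqrt(1279151)/2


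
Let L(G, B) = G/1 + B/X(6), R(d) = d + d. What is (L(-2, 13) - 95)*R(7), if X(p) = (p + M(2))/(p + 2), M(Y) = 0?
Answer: -3346/3 ≈ -1115.3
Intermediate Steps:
X(p) = p/(2 + p) (X(p) = (p + 0)/(p + 2) = p/(2 + p))
R(d) = 2*d
L(G, B) = G + 4*B/3 (L(G, B) = G/1 + B/((6/(2 + 6))) = G*1 + B/((6/8)) = G + B/((6*(⅛))) = G + B/(¾) = G + B*(4/3) = G + 4*B/3)
(L(-2, 13) - 95)*R(7) = ((-2 + (4/3)*13) - 95)*(2*7) = ((-2 + 52/3) - 95)*14 = (46/3 - 95)*14 = -239/3*14 = -3346/3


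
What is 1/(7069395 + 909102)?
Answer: 1/7978497 ≈ 1.2534e-7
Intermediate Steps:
1/(7069395 + 909102) = 1/7978497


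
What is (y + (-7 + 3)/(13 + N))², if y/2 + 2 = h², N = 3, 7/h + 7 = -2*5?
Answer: 20439441/1336336 ≈ 15.295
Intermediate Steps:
h = -7/17 (h = 7/(-7 - 2*5) = 7/(-7 - 10) = 7/(-17) = 7*(-1/17) = -7/17 ≈ -0.41176)
y = -1058/289 (y = -4 + 2*(-7/17)² = -4 + 2*(49/289) = -4 + 98/289 = -1058/289 ≈ -3.6609)
(y + (-7 + 3)/(13 + N))² = (-1058/289 + (-7 + 3)/(13 + 3))² = (-1058/289 - 4/16)² = (-1058/289 - 4*1/16)² = (-1058/289 - ¼)² = (-4521/1156)² = 20439441/1336336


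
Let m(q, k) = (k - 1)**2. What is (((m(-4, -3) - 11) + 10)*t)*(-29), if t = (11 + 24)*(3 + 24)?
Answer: -411075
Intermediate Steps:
t = 945 (t = 35*27 = 945)
m(q, k) = (-1 + k)**2
(((m(-4, -3) - 11) + 10)*t)*(-29) = ((((-1 - 3)**2 - 11) + 10)*945)*(-29) = ((((-4)**2 - 11) + 10)*945)*(-29) = (((16 - 11) + 10)*945)*(-29) = ((5 + 10)*945)*(-29) = (15*945)*(-29) = 14175*(-29) = -411075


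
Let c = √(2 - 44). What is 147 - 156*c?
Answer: 147 - 156*I*√42 ≈ 147.0 - 1011.0*I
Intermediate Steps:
c = I*√42 (c = √(-42) = I*√42 ≈ 6.4807*I)
147 - 156*c = 147 - 156*I*√42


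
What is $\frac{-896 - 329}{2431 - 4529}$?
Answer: $\frac{1225}{2098} \approx 0.58389$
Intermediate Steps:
$\frac{-896 - 329}{2431 - 4529} = - \frac{1225}{-2098} = \left(-1225\right) \left(- \frac{1}{2098}\right) = \frac{1225}{2098}$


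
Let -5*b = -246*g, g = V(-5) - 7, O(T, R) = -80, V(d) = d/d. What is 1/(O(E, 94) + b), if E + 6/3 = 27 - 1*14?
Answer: -5/1876 ≈ -0.0026652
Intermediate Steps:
V(d) = 1
E = 11 (E = -2 + (27 - 1*14) = -2 + (27 - 14) = -2 + 13 = 11)
g = -6 (g = 1 - 7 = -6)
b = -1476/5 (b = -(-246)*(-6)/5 = -⅕*1476 = -1476/5 ≈ -295.20)
1/(O(E, 94) + b) = 1/(-80 - 1476/5) = 1/(-1876/5) = -5/1876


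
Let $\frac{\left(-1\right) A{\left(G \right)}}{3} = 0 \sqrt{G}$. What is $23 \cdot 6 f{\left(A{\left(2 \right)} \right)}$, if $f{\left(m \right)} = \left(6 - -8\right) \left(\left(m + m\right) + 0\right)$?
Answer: $0$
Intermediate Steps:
$A{\left(G \right)} = 0$ ($A{\left(G \right)} = - 3 \cdot 0 \sqrt{G} = \left(-3\right) 0 = 0$)
$f{\left(m \right)} = 28 m$ ($f{\left(m \right)} = \left(6 + 8\right) \left(2 m + 0\right) = 14 \cdot 2 m = 28 m$)
$23 \cdot 6 f{\left(A{\left(2 \right)} \right)} = 23 \cdot 6 \cdot 28 \cdot 0 = 138 \cdot 0 = 0$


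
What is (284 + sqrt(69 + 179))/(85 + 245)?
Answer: 142/165 + sqrt(62)/165 ≈ 0.90833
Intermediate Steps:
(284 + sqrt(69 + 179))/(85 + 245) = (284 + sqrt(248))/330 = (284 + 2*sqrt(62))*(1/330) = 142/165 + sqrt(62)/165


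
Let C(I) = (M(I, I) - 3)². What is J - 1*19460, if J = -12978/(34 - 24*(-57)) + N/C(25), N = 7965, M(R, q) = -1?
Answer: -212783719/11216 ≈ -18971.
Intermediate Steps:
C(I) = 16 (C(I) = (-1 - 3)² = (-4)² = 16)
J = 5479641/11216 (J = -12978/(34 - 24*(-57)) + 7965/16 = -12978/(34 + 1368) + 7965*(1/16) = -12978/1402 + 7965/16 = -12978*1/1402 + 7965/16 = -6489/701 + 7965/16 = 5479641/11216 ≈ 488.56)
J - 1*19460 = 5479641/11216 - 1*19460 = 5479641/11216 - 19460 = -212783719/11216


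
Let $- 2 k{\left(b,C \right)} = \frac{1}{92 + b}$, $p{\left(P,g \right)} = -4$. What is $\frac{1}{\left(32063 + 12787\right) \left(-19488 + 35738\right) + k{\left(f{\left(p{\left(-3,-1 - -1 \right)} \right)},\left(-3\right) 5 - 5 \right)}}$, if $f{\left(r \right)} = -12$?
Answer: $\frac{160}{116609999999} \approx 1.3721 \cdot 10^{-9}$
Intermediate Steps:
$k{\left(b,C \right)} = - \frac{1}{2 \left(92 + b\right)}$
$\frac{1}{\left(32063 + 12787\right) \left(-19488 + 35738\right) + k{\left(f{\left(p{\left(-3,-1 - -1 \right)} \right)},\left(-3\right) 5 - 5 \right)}} = \frac{1}{\left(32063 + 12787\right) \left(-19488 + 35738\right) - \frac{1}{184 + 2 \left(-12\right)}} = \frac{1}{44850 \cdot 16250 - \frac{1}{184 - 24}} = \frac{1}{728812500 - \frac{1}{160}} = \frac{1}{\frac{116609999999}{160}} = \frac{160}{116609999999}$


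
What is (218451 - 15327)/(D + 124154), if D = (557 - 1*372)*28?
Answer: 101562/64667 ≈ 1.5705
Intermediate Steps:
D = 5180 (D = (557 - 372)*28 = 185*28 = 5180)
(218451 - 15327)/(D + 124154) = (218451 - 15327)/(5180 + 124154) = 203124/129334 = 203124*(1/129334) = 101562/64667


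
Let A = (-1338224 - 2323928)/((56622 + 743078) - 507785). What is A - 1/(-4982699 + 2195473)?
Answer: -785172690649/62587159830 ≈ -12.545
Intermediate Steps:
A = -281704/22455 (A = -3662152/(799700 - 507785) = -3662152/291915 = -3662152*1/291915 = -281704/22455 ≈ -12.545)
A - 1/(-4982699 + 2195473) = -281704/22455 - 1/(-4982699 + 2195473) = -281704/22455 - 1/(-2787226) = -281704/22455 - 1*(-1/2787226) = -281704/22455 + 1/2787226 = -785172690649/62587159830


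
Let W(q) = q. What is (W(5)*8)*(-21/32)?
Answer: -105/4 ≈ -26.250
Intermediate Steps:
(W(5)*8)*(-21/32) = (5*8)*(-21/32) = 40*(-21*1/32) = 40*(-21/32) = -105/4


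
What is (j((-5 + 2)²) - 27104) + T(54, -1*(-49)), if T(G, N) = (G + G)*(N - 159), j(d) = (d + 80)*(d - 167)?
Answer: -53046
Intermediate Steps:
j(d) = (-167 + d)*(80 + d) (j(d) = (80 + d)*(-167 + d) = (-167 + d)*(80 + d))
T(G, N) = 2*G*(-159 + N) (T(G, N) = (2*G)*(-159 + N) = 2*G*(-159 + N))
(j((-5 + 2)²) - 27104) + T(54, -1*(-49)) = ((-13360 + ((-5 + 2)²)² - 87*(-5 + 2)²) - 27104) + 2*54*(-159 - 1*(-49)) = ((-13360 + ((-3)²)² - 87*(-3)²) - 27104) + 2*54*(-159 + 49) = ((-13360 + 9² - 87*9) - 27104) + 2*54*(-110) = ((-13360 + 81 - 783) - 27104) - 11880 = (-14062 - 27104) - 11880 = -41166 - 11880 = -53046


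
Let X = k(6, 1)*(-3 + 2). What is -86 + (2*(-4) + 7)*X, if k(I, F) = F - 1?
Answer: -86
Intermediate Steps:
k(I, F) = -1 + F
X = 0 (X = (-1 + 1)*(-3 + 2) = 0*(-1) = 0)
-86 + (2*(-4) + 7)*X = -86 + (2*(-4) + 7)*0 = -86 + (-8 + 7)*0 = -86 - 1*0 = -86 + 0 = -86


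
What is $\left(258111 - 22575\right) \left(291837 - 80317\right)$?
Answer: $49820574720$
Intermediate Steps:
$\left(258111 - 22575\right) \left(291837 - 80317\right) = 235536 \cdot 211520 = 49820574720$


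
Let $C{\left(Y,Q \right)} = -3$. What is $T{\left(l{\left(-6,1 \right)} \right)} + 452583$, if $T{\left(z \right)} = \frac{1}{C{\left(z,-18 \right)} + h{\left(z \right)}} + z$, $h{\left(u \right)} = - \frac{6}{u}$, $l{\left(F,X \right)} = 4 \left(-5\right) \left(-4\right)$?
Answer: $\frac{55677509}{123} \approx 4.5266 \cdot 10^{5}$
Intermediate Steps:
$l{\left(F,X \right)} = 80$ ($l{\left(F,X \right)} = \left(-20\right) \left(-4\right) = 80$)
$T{\left(z \right)} = z + \frac{1}{-3 - \frac{6}{z}}$ ($T{\left(z \right)} = \frac{1}{-3 - \frac{6}{z}} + z = z + \frac{1}{-3 - \frac{6}{z}}$)
$T{\left(l{\left(-6,1 \right)} \right)} + 452583 = \frac{1}{3} \cdot 80 \frac{1}{2 + 80} \left(5 + 3 \cdot 80\right) + 452583 = \frac{1}{3} \cdot 80 \cdot \frac{1}{82} \left(5 + 240\right) + 452583 = \frac{1}{3} \cdot 80 \cdot \frac{1}{82} \cdot 245 + 452583 = \frac{9800}{123} + 452583 = \frac{55677509}{123}$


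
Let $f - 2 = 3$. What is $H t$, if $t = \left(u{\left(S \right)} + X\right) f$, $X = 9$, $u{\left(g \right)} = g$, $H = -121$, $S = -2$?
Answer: $-4235$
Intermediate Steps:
$f = 5$ ($f = 2 + 3 = 5$)
$t = 35$ ($t = \left(-2 + 9\right) 5 = 7 \cdot 5 = 35$)
$H t = \left(-121\right) 35 = -4235$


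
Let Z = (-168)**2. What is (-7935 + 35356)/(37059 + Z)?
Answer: 27421/65283 ≈ 0.42003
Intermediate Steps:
Z = 28224
(-7935 + 35356)/(37059 + Z) = (-7935 + 35356)/(37059 + 28224) = 27421/65283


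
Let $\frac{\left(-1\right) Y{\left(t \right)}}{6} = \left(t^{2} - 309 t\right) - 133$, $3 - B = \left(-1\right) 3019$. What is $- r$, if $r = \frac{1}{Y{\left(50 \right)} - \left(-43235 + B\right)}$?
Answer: $- \frac{1}{118711} \approx -8.4238 \cdot 10^{-6}$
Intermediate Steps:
$B = 3022$ ($B = 3 - \left(-1\right) 3019 = 3 - -3019 = 3 + 3019 = 3022$)
$Y{\left(t \right)} = 798 - 6 t^{2} + 1854 t$ ($Y{\left(t \right)} = - 6 \left(\left(t^{2} - 309 t\right) - 133\right) = - 6 \left(-133 + t^{2} - 309 t\right) = 798 - 6 t^{2} + 1854 t$)
$r = \frac{1}{118711}$ ($r = \frac{1}{\left(798 - 6 \cdot 50^{2} + 1854 \cdot 50\right) + \left(43235 - 3022\right)} = \frac{1}{\left(798 - 15000 + 92700\right) + \left(43235 - 3022\right)} = \frac{1}{\left(798 - 15000 + 92700\right) + 40213} = \frac{1}{78498 + 40213} = \frac{1}{118711} \approx 8.4238 \cdot 10^{-6}$)
$- r = \left(-1\right) \frac{1}{118711} = - \frac{1}{118711}$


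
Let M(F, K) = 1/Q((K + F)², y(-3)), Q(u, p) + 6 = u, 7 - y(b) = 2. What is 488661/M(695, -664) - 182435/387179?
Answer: 180685309657210/387179 ≈ 4.6667e+8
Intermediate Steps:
y(b) = 5 (y(b) = 7 - 1*2 = 7 - 2 = 5)
Q(u, p) = -6 + u
M(F, K) = 1/(-6 + (F + K)²) (M(F, K) = 1/(-6 + (K + F)²) = 1/(-6 + (F + K)²))
488661/M(695, -664) - 182435/387179 = 488661/(1/(-6 + (695 - 664)²)) - 182435/387179 = 488661/(1/(-6 + 31²)) - 182435*1/387179 = 488661/(1/(-6 + 961)) - 182435/387179 = 488661/(1/955) - 182435/387179 = 488661*955 - 182435/387179 = 466671255 - 182435/387179 = 180685309657210/387179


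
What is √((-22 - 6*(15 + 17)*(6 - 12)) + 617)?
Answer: √1747 ≈ 41.797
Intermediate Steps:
√((-22 - 6*(15 + 17)*(6 - 12)) + 617) = √((-22 - 192*(-6)) + 617) = √((-22 - 6*(-192)) + 617) = √((-22 + 1152) + 617) = √(1130 + 617) = √1747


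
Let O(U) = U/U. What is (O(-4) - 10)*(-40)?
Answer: 360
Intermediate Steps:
O(U) = 1
(O(-4) - 10)*(-40) = (1 - 10)*(-40) = -9*(-40) = 360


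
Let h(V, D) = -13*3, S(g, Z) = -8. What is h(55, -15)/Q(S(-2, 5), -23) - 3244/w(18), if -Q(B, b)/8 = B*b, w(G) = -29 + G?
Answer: 4775597/16192 ≈ 294.94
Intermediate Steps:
Q(B, b) = -8*B*b
h(V, D) = -39
h(55, -15)/Q(S(-2, 5), -23) - 3244/w(18) = -39/((-8*(-8)*(-23))) - 3244/(-29 + 18) = -39/(-1472) - 3244/(-11) = -39*(-1/1472) - 3244*(-1/11) = 39/1472 + 3244/11 = 4775597/16192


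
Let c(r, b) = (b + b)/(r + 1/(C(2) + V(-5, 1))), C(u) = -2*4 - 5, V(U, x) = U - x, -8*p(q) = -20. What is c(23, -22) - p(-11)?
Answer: -963/218 ≈ -4.4174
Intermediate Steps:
p(q) = 5/2 (p(q) = -1/8*(-20) = 5/2)
C(u) = -13 (C(u) = -8 - 5 = -13)
c(r, b) = 2*b/(-1/19 + r) (c(r, b) = (b + b)/(r + 1/(-13 + (-5 - 1*1))) = (2*b)/(r + 1/(-13 + (-5 - 1))) = (2*b)/(r + 1/(-13 - 6)) = (2*b)/(r + 1/(-19)) = (2*b)/(r - 1/19) = (2*b)/(-1/19 + r) = 2*b/(-1/19 + r))
c(23, -22) - p(-11) = 38*(-22)/(-1 + 19*23) - 1*5/2 = 38*(-22)/(-1 + 437) - 5/2 = 38*(-22)/436 - 5/2 = 38*(-22)*(1/436) - 5/2 = -209/109 - 5/2 = -963/218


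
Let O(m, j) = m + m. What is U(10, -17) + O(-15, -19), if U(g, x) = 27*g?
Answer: 240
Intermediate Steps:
O(m, j) = 2*m
U(10, -17) + O(-15, -19) = 27*10 + 2*(-15) = 270 - 30 = 240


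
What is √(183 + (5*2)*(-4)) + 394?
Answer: 394 + √143 ≈ 405.96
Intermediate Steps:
√(183 + (5*2)*(-4)) + 394 = √(183 + 10*(-4)) + 394 = √(183 - 40) + 394 = √143 + 394 = 394 + √143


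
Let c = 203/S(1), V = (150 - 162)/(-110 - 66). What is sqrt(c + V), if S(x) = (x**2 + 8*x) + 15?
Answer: sqrt(148566)/132 ≈ 2.9200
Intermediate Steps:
S(x) = 15 + x**2 + 8*x
V = 3/44 (V = -12/(-176) = -12*(-1/176) = 3/44 ≈ 0.068182)
c = 203/24 (c = 203/(15 + 1**2 + 8*1) = 203/(15 + 1 + 8) = 203/24 ≈ 8.4583)
sqrt(c + V) = sqrt(203/24 + 3/44) = sqrt(2251/264) = sqrt(148566)/132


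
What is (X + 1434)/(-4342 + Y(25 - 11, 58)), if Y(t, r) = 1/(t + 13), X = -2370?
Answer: 25272/117233 ≈ 0.21557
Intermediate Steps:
Y(t, r) = 1/(13 + t)
(X + 1434)/(-4342 + Y(25 - 11, 58)) = (-2370 + 1434)/(-4342 + 1/(13 + (25 - 11))) = -936/(-4342 + 1/(13 + 14)) = -936/(-4342 + 1/27) = -936/(-117233/27) = -936*(-27/117233) = 25272/117233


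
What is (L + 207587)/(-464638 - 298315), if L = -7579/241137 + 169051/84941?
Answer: -327071062216879/1202086322848377 ≈ -0.27209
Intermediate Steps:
L = 3086206396/1575570609 (L = -7579*1/241137 + 169051*(1/84941) = -583/18549 + 169051/84941 = 3086206396/1575570609 ≈ 1.9588)
(L + 207587)/(-464638 - 298315) = (3086206396/1575570609 + 207587)/(-464638 - 298315) = (327071062216879/1575570609)/(-762953) = (327071062216879/1575570609)*(-1/762953) = -327071062216879/1202086322848377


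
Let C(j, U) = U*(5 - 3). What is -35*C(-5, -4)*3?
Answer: 840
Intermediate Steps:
C(j, U) = 2*U (C(j, U) = U*2 = 2*U)
-35*C(-5, -4)*3 = -70*(-4)*3 = -35*(-8)*3 = 280*3 = 840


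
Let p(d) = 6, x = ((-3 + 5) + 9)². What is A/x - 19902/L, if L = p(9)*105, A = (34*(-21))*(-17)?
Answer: 873133/12705 ≈ 68.724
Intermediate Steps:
x = 121 (x = (2 + 9)² = 11² = 121)
A = 12138 (A = -714*(-17) = 12138)
L = 630 (L = 6*105 = 630)
A/x - 19902/L = 12138/121 - 19902/630 = 12138*(1/121) - 19902*1/630 = 12138/121 - 3317/105 = 873133/12705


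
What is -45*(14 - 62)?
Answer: 2160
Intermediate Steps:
-45*(14 - 62) = -45*(-48) = 2160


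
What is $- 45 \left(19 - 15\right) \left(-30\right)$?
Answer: $5400$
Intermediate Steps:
$- 45 \left(19 - 15\right) \left(-30\right) = \left(-45\right) 4 \left(-30\right) = \left(-180\right) \left(-30\right) = 5400$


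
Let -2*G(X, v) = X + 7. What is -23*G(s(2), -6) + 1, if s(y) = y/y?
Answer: 93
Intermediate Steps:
s(y) = 1
G(X, v) = -7/2 - X/2 (G(X, v) = -(X + 7)/2 = -(7 + X)/2 = -7/2 - X/2)
-23*G(s(2), -6) + 1 = -23*(-7/2 - 1/2*1) + 1 = -23*(-7/2 - 1/2) + 1 = -23*(-4) + 1 = 92 + 1 = 93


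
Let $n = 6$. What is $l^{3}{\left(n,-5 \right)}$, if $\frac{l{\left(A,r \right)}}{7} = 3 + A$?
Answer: $250047$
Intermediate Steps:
$l{\left(A,r \right)} = 21 + 7 A$ ($l{\left(A,r \right)} = 7 \left(3 + A\right) = 21 + 7 A$)
$l^{3}{\left(n,-5 \right)} = \left(21 + 7 \cdot 6\right)^{3} = \left(21 + 42\right)^{3} = 63^{3} = 250047$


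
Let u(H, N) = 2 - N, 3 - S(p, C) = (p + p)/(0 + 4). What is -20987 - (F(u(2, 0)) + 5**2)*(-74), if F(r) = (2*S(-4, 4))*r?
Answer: -17657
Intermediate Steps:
S(p, C) = 3 - p/2 (S(p, C) = 3 - (p + p)/(0 + 4) = 3 - 2*p/4 = 3 - p/2)
F(r) = 10*r (F(r) = (2*(3 - 1/2*(-4)))*r = (2*(3 + 2))*r = (2*5)*r = 10*r)
-20987 - (F(u(2, 0)) + 5**2)*(-74) = -20987 - (10*(2 - 1*0) + 5**2)*(-74) = -20987 - (10*(2 + 0) + 25)*(-74) = -20987 - (10*2 + 25)*(-74) = -20987 - (20 + 25)*(-74) = -20987 - 45*(-74) = -20987 - 1*(-3330) = -20987 + 3330 = -17657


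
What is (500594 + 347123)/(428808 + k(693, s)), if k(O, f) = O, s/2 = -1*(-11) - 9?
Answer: 13897/7041 ≈ 1.9737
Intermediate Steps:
s = 4 (s = 2*(-1*(-11) - 9) = 2*(11 - 9) = 2*2 = 4)
(500594 + 347123)/(428808 + k(693, s)) = (500594 + 347123)/(428808 + 693) = 847717/429501 = 847717*(1/429501) = 13897/7041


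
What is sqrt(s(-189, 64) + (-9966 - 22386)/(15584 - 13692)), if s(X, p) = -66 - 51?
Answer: I*sqrt(30001917)/473 ≈ 11.58*I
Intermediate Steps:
s(X, p) = -117
sqrt(s(-189, 64) + (-9966 - 22386)/(15584 - 13692)) = sqrt(-117 + (-9966 - 22386)/(15584 - 13692)) = sqrt(-117 - 32352/1892) = sqrt(-117 - 32352*1/1892) = sqrt(-117 - 8088/473) = sqrt(-63429/473) = I*sqrt(30001917)/473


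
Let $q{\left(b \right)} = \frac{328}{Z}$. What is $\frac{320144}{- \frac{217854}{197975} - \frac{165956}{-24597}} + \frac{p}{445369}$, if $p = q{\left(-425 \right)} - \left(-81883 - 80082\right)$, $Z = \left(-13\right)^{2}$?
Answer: $\frac{1585680241989972524419}{27967504512363143} \approx 56697.0$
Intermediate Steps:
$Z = 169$
$q{\left(b \right)} = \frac{328}{169}$
$p = \frac{27372413}{169}$ ($p = \frac{328}{169} - \left(-81883 - 80082\right) = \frac{328}{169} - -161965 = \frac{328}{169} + 161965 = \frac{27372413}{169} \approx 1.6197 \cdot 10^{5}$)
$\frac{320144}{- \frac{217854}{197975} - \frac{165956}{-24597}} + \frac{p}{445369} = \frac{320144}{- \frac{217854}{197975} - \frac{165956}{-24597}} + \frac{27372413}{169 \cdot 445369} = \frac{320144}{\left(-217854\right) \frac{1}{197975} - - \frac{165956}{24597}} + \frac{27372413}{169} \cdot \frac{1}{445369} = \frac{320144}{- \frac{217854}{197975} + \frac{165956}{24597}} + \frac{27372413}{75267361} = \frac{320144}{\frac{27496584262}{4869591075}} + \frac{27372413}{75267361} = 320144 \cdot \frac{4869591075}{27496584262} + \frac{27372413}{75267361} = \frac{779485182557400}{13748292131} + \frac{27372413}{75267361} = \frac{1585680241989972524419}{27967504512363143}$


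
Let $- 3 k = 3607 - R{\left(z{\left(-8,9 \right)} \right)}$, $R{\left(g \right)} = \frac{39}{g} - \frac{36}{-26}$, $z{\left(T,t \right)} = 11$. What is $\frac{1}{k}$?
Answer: $- \frac{429}{515096} \approx -0.00083285$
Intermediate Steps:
$R{\left(g \right)} = \frac{18}{13} + \frac{39}{g}$ ($R{\left(g \right)} = \frac{39}{g} - - \frac{18}{13} = \frac{39}{g} + \frac{18}{13} = \frac{18}{13} + \frac{39}{g}$)
$k = - \frac{515096}{429}$ ($k = - \frac{3607 - \left(\frac{18}{13} + \frac{39}{11}\right)}{3} = - \frac{3607 - \frac{705}{143}}{3} = \left(- \frac{1}{3}\right) \frac{515096}{143} = - \frac{515096}{429} \approx -1200.7$)
$\frac{1}{k} = \frac{1}{- \frac{515096}{429}} = - \frac{429}{515096}$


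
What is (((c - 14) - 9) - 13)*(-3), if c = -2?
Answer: 114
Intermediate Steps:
(((c - 14) - 9) - 13)*(-3) = (((-2 - 14) - 9) - 13)*(-3) = ((-16 - 9) - 13)*(-3) = (-25 - 13)*(-3) = -38*(-3) = 114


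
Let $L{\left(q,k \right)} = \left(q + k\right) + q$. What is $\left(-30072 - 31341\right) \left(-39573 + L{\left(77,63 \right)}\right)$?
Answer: $2416970028$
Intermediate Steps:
$L{\left(q,k \right)} = k + 2 q$ ($L{\left(q,k \right)} = \left(k + q\right) + q = k + 2 q$)
$\left(-30072 - 31341\right) \left(-39573 + L{\left(77,63 \right)}\right) = \left(-30072 - 31341\right) \left(-39573 + \left(63 + 2 \cdot 77\right)\right) = - 61413 \left(-39573 + \left(63 + 154\right)\right) = - 61413 \left(-39573 + 217\right) = \left(-61413\right) \left(-39356\right) = 2416970028$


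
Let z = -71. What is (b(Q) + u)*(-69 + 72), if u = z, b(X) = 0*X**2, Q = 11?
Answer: -213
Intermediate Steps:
b(X) = 0
u = -71
(b(Q) + u)*(-69 + 72) = (0 - 71)*(-69 + 72) = -71*3 = -213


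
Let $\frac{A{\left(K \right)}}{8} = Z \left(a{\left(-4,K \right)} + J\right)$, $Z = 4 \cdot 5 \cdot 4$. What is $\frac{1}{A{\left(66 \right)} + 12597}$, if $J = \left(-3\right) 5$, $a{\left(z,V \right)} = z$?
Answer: $\frac{1}{437} \approx 0.0022883$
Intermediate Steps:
$Z = 80$ ($Z = 4 \cdot 20 = 80$)
$J = -15$
$A{\left(K \right)} = -12160$ ($A{\left(K \right)} = 8 \cdot 80 \left(-4 - 15\right) = 8 \cdot 80 \left(-19\right) = 8 \left(-1520\right) = -12160$)
$\frac{1}{A{\left(66 \right)} + 12597} = \frac{1}{-12160 + 12597} = \frac{1}{437}$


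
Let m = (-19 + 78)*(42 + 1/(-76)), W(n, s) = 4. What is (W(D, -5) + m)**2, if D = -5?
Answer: 35559776329/5776 ≈ 6.1565e+6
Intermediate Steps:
m = 188269/76 (m = 59*(42 - 1/76) = 59*(3191/76) = 188269/76 ≈ 2477.2)
(W(D, -5) + m)**2 = (4 + 188269/76)**2 = (188573/76)**2 = 35559776329/5776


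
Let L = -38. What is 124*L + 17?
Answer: -4695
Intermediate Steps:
124*L + 17 = 124*(-38) + 17 = -4712 + 17 = -4695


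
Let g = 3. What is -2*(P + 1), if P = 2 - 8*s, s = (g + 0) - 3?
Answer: -6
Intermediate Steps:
s = 0 (s = (3 + 0) - 3 = 3 - 3 = 0)
P = 2 (P = 2 - 8*0 = 2 - 2*0 = 2 + 0 = 2)
-2*(P + 1) = -2*(2 + 1) = -2*3 = -6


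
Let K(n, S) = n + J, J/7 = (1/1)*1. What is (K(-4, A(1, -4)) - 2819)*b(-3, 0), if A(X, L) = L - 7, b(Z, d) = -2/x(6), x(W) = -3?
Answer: -5632/3 ≈ -1877.3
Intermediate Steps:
J = 7 (J = 7*((1/1)*1) = 7*((1*1)*1) = 7*(1*1) = 7*1 = 7)
b(Z, d) = ⅔ (b(Z, d) = -2/(-3) = -2*(-⅓) = ⅔)
A(X, L) = -7 + L
K(n, S) = 7 + n (K(n, S) = n + 7 = 7 + n)
(K(-4, A(1, -4)) - 2819)*b(-3, 0) = ((7 - 4) - 2819)*(⅔) = (3 - 2819)*(⅔) = -2816*⅔ = -5632/3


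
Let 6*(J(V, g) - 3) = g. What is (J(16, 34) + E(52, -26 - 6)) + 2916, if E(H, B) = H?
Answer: 8930/3 ≈ 2976.7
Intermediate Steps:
J(V, g) = 3 + g/6
(J(16, 34) + E(52, -26 - 6)) + 2916 = ((3 + (1/6)*34) + 52) + 2916 = ((3 + 17/3) + 52) + 2916 = (26/3 + 52) + 2916 = 182/3 + 2916 = 8930/3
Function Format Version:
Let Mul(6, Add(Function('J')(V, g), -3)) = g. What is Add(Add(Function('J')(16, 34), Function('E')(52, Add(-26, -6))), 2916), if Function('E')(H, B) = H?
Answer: Rational(8930, 3) ≈ 2976.7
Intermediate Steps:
Function('J')(V, g) = Add(3, Mul(Rational(1, 6), g))
Add(Add(Function('J')(16, 34), Function('E')(52, Add(-26, -6))), 2916) = Add(Add(Add(3, Mul(Rational(1, 6), 34)), 52), 2916) = Add(Add(Add(3, Rational(17, 3)), 52), 2916) = Add(Add(Rational(26, 3), 52), 2916) = Add(Rational(182, 3), 2916) = Rational(8930, 3)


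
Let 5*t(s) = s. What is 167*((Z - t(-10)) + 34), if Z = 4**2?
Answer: 8684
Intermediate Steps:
t(s) = s/5
Z = 16
167*((Z - t(-10)) + 34) = 167*((16 - (-10)/5) + 34) = 167*((16 - 1*(-2)) + 34) = 167*((16 + 2) + 34) = 167*(18 + 34) = 167*52 = 8684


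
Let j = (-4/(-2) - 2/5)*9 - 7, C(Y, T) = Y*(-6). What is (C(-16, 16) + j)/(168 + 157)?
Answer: 517/1625 ≈ 0.31815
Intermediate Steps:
C(Y, T) = -6*Y
j = 37/5 (j = (-4*(-½) - 2*⅕)*9 - 7 = (2 - ⅖)*9 - 7 = (8/5)*9 - 7 = 72/5 - 7 = 37/5 ≈ 7.4000)
(C(-16, 16) + j)/(168 + 157) = (-6*(-16) + 37/5)/(168 + 157) = (96 + 37/5)/325 = (517/5)*(1/325) = 517/1625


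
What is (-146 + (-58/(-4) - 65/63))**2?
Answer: 278856601/15876 ≈ 17565.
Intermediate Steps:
(-146 + (-58/(-4) - 65/63))**2 = (-146 + (-58*(-1/4) - 65*1/63))**2 = (-146 + (29/2 - 65/63))**2 = (-146 + 1697/126)**2 = (-16699/126)**2 = 278856601/15876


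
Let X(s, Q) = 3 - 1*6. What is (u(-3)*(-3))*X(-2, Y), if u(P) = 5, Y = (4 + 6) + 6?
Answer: 45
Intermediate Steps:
Y = 16 (Y = 10 + 6 = 16)
X(s, Q) = -3 (X(s, Q) = 3 - 6 = -3)
(u(-3)*(-3))*X(-2, Y) = (5*(-3))*(-3) = -15*(-3) = 45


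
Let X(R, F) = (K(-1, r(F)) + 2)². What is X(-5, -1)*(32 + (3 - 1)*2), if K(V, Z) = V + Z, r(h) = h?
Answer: 0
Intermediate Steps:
X(R, F) = (1 + F)² (X(R, F) = ((-1 + F) + 2)² = (1 + F)²)
X(-5, -1)*(32 + (3 - 1)*2) = (1 - 1)²*(32 + (3 - 1)*2) = 0²*(32 + 2*2) = 0*(32 + 4) = 0*36 = 0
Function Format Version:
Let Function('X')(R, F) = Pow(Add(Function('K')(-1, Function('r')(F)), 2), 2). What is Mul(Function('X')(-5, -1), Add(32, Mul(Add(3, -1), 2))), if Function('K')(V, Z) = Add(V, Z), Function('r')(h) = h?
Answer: 0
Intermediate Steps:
Function('X')(R, F) = Pow(Add(1, F), 2) (Function('X')(R, F) = Pow(Add(Add(-1, F), 2), 2) = Pow(Add(1, F), 2))
Mul(Function('X')(-5, -1), Add(32, Mul(Add(3, -1), 2))) = Mul(Pow(Add(1, -1), 2), Add(32, Mul(Add(3, -1), 2))) = Mul(Pow(0, 2), Add(32, Mul(2, 2))) = Mul(0, Add(32, 4)) = Mul(0, 36) = 0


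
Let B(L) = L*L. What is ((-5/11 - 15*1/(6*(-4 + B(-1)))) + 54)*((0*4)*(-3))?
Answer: 0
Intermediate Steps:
B(L) = L²
((-5/11 - 15*1/(6*(-4 + B(-1)))) + 54)*((0*4)*(-3)) = ((-5/11 - 15*1/(6*(-4 + (-1)²))) + 54)*((0*4)*(-3)) = ((-5*1/11 - 15*1/(6*(-4 + 1))) + 54)*(0*(-3)) = ((-5/11 - 15/((-3*6))) + 54)*0 = ((-5/11 - 15/(-18)) + 54)*0 = ((-5/11 - 15*(-1/18)) + 54)*0 = ((-5/11 + ⅚) + 54)*0 = (25/66 + 54)*0 = (3589/66)*0 = 0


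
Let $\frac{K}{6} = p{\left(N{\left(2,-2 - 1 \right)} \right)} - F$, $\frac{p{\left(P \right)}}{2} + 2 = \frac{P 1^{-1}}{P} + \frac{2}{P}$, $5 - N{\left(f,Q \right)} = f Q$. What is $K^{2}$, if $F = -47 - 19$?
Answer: $\frac{18045504}{121} \approx 1.4914 \cdot 10^{5}$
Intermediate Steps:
$N{\left(f,Q \right)} = 5 - Q f$ ($N{\left(f,Q \right)} = 5 - f Q = 5 - Q f$)
$p{\left(P \right)} = -2 + \frac{4}{P}$ ($p{\left(P \right)} = -4 + 2 \left(\frac{P 1^{-1}}{P} + \frac{2}{P}\right) = -4 + 2 \left(\frac{P 1}{P} + \frac{2}{P}\right) = -4 + 2 \left(\frac{P}{P} + \frac{2}{P}\right) = -4 + 2 \left(1 + \frac{2}{P}\right) = -4 + \left(2 + \frac{4}{P}\right) = -2 + \frac{4}{P}$)
$F = -66$
$K = \frac{4248}{11}$ ($K = 6 \left(\left(-2 + \frac{4}{5 - \left(-2 - 1\right) 2}\right) - -66\right) = 6 \left(\left(-2 + \frac{4}{5 - \left(-3\right) 2}\right) + 66\right) = 6 \left(\left(-2 + \frac{4}{5 + 6}\right) + 66\right) = 6 \left(\left(-2 + \frac{4}{11}\right) + 66\right) = 6 \left(- \frac{18}{11} + 66\right) = 6 \cdot \frac{708}{11} = \frac{4248}{11} \approx 386.18$)
$K^{2} = \left(\frac{4248}{11}\right)^{2} = \frac{18045504}{121}$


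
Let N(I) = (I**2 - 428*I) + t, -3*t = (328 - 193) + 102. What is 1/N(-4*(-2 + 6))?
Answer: 1/7025 ≈ 0.00014235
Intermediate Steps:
t = -79 (t = -((328 - 193) + 102)/3 = -(135 + 102)/3 = -1/3*237 = -79)
N(I) = -79 + I**2 - 428*I (N(I) = (I**2 - 428*I) - 79 = -79 + I**2 - 428*I)
1/N(-4*(-2 + 6)) = 1/(-79 + (-4*(-2 + 6))**2 - (-1712)*(-2 + 6)) = 1/(-79 + (-4*4)**2 - (-1712)*4) = 1/(-79 + (-16)**2 - 428*(-16)) = 1/(-79 + 256 + 6848) = 1/7025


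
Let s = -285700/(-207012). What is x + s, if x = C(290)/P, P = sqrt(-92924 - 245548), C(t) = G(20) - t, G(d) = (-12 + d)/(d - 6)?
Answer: 71425/51753 + 1013*I*sqrt(9402)/197442 ≈ 1.3801 + 0.49749*I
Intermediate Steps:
G(d) = (-12 + d)/(-6 + d)
s = 71425/51753 (s = -285700*(-1/207012) = 71425/51753 ≈ 1.3801)
C(t) = 4/7 - t (C(t) = (-12 + 20)/(-6 + 20) - t = 8/14 - t = (1/14)*8 - t = 4/7 - t)
P = 6*I*sqrt(9402) (P = sqrt(-338472) = 6*I*sqrt(9402) ≈ 581.78*I)
x = 1013*I*sqrt(9402)/197442 (x = (4/7 - 1*290)/((6*I*sqrt(9402))) = (4/7 - 290)*(-I*sqrt(9402)/56412) = -(-1013)*I*sqrt(9402)/197442 = 1013*I*sqrt(9402)/197442 ≈ 0.49749*I)
x + s = 1013*I*sqrt(9402)/197442 + 71425/51753 = 71425/51753 + 1013*I*sqrt(9402)/197442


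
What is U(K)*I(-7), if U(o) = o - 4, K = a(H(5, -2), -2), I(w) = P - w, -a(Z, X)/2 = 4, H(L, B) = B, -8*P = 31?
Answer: -75/2 ≈ -37.500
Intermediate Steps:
P = -31/8 (P = -⅛*31 = -31/8 ≈ -3.8750)
a(Z, X) = -8 (a(Z, X) = -2*4 = -8)
I(w) = -31/8 - w
K = -8
U(o) = -4 + o
U(K)*I(-7) = (-4 - 8)*(-31/8 - 1*(-7)) = -12*(-31/8 + 7) = -12*25/8 = -75/2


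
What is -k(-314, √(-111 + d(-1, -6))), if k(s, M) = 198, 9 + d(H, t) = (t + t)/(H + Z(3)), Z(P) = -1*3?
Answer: -198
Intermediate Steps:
Z(P) = -3
d(H, t) = -9 + 2*t/(-3 + H) (d(H, t) = -9 + (t + t)/(H - 3) = -9 + (2*t)/(-3 + H) = -9 + 2*t/(-3 + H))
-k(-314, √(-111 + d(-1, -6))) = -1*198 = -198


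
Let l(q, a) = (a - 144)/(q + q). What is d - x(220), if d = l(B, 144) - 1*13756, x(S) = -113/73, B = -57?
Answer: -1004075/73 ≈ -13754.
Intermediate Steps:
x(S) = -113/73 (x(S) = -113*1/73 = -113/73)
l(q, a) = (-144 + a)/(2*q) (l(q, a) = (-144 + a)/((2*q)) = (-144 + a)*(1/(2*q)) = (-144 + a)/(2*q))
d = -13756 (d = (½)*(-144 + 144)/(-57) - 1*13756 = (½)*(-1/57)*0 - 13756 = 0 - 13756 = -13756)
d - x(220) = -13756 - 1*(-113/73) = -13756 + 113/73 = -1004075/73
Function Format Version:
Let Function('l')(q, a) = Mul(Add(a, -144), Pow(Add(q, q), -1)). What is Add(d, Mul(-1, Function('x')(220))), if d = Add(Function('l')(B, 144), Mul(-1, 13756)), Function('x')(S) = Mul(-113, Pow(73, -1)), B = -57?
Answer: Rational(-1004075, 73) ≈ -13754.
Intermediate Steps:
Function('x')(S) = Rational(-113, 73) (Function('x')(S) = Mul(-113, Rational(1, 73)) = Rational(-113, 73))
Function('l')(q, a) = Mul(Rational(1, 2), Pow(q, -1), Add(-144, a)) (Function('l')(q, a) = Mul(Add(-144, a), Pow(Mul(2, q), -1)) = Mul(Add(-144, a), Mul(Rational(1, 2), Pow(q, -1))) = Mul(Rational(1, 2), Pow(q, -1), Add(-144, a)))
d = -13756 (d = Add(Mul(Rational(1, 2), Pow(-57, -1), Add(-144, 144)), Mul(-1, 13756)) = Add(Mul(Rational(1, 2), Rational(-1, 57), 0), -13756) = Add(0, -13756) = -13756)
Add(d, Mul(-1, Function('x')(220))) = Add(-13756, Mul(-1, Rational(-113, 73))) = Add(-13756, Rational(113, 73)) = Rational(-1004075, 73)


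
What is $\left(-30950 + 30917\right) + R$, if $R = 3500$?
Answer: $3467$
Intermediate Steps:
$\left(-30950 + 30917\right) + R = \left(-30950 + 30917\right) + 3500 = -33 + 3500 = 3467$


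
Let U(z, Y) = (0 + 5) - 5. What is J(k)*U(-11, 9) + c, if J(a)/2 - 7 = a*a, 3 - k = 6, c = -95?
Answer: -95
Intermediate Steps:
k = -3 (k = 3 - 1*6 = 3 - 6 = -3)
U(z, Y) = 0 (U(z, Y) = 5 - 5 = 0)
J(a) = 14 + 2*a² (J(a) = 14 + 2*(a*a) = 14 + 2*a²)
J(k)*U(-11, 9) + c = (14 + 2*(-3)²)*0 - 95 = (14 + 2*9)*0 - 95 = (14 + 18)*0 - 95 = 32*0 - 95 = 0 - 95 = -95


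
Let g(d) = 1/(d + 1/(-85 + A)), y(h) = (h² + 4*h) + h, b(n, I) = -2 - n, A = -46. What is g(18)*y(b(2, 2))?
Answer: -524/2357 ≈ -0.22232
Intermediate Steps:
y(h) = h² + 5*h
g(d) = 1/(-1/131 + d) (g(d) = 1/(d + 1/(-85 - 46)) = 1/(d + 1/(-131)) = 1/(d - 1/131) = 1/(-1/131 + d))
g(18)*y(b(2, 2)) = (131/(-1 + 131*18))*((-2 - 1*2)*(5 + (-2 - 1*2))) = (131/(-1 + 2358))*((-2 - 2)*(5 + (-2 - 2))) = (131/2357)*(-4*(5 - 4)) = (131*(1/2357))*(-4*1) = (131/2357)*(-4) = -524/2357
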